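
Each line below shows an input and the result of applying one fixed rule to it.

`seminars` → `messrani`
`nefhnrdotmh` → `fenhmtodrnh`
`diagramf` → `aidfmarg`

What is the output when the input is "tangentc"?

Looking at the pairs, the operation is to reverse the string, then move the last 3 characters to the front (rotate right by 3).
On "tangentc" that produces "natctneg".
(Check on "diagramf": → "fmargaid" → "aidfmarg" ✓)

natctneg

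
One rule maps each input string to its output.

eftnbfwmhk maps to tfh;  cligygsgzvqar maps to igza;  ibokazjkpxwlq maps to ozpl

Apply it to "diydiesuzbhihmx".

The transformation: keep one character in every 3, starting at position 3 (positions 3rd, 6th, 9th, ...).
So "diydiesuzbhihmx" becomes "yezix".

yezix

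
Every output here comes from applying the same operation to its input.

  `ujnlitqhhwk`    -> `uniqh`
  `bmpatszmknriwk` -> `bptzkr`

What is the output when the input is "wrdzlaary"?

In each case the input is transformed by: delete the last 2 characters, then keep every other character starting from the first (positions 1st, 3rd, 5th, ...).
"wrdzlaary" → "wrdzlaa" → "wdla".

wdla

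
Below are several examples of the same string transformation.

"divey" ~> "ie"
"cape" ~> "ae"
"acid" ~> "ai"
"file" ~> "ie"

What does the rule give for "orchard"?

The rule is to keep only the vowels.
Applying that to "orchard" gives "oa".

oa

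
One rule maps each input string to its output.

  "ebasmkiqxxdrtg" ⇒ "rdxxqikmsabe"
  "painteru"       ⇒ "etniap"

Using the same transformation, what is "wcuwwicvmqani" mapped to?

aqmvciwwucw

Looking at the pairs, the operation is to delete the last 2 characters, then reverse the string.
Working it through for "wcuwwicvmqani": intermediate "wcuwwicvmqa", final "aqmvciwwucw".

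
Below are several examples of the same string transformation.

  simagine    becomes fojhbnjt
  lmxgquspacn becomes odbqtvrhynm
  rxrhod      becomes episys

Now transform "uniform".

nspgjov

The transformation: reverse the string, then shift every letter 1 place forward in the alphabet (wrapping around).
On "uniform": the first step gives "mrofinu", and the second then gives "nspgjov".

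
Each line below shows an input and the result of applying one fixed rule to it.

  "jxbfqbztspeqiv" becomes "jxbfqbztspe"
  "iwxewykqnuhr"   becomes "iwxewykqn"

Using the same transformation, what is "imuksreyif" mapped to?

imuksre

The transformation: delete the last 3 characters.
Doing the same to "imuksreyif": "imuksre".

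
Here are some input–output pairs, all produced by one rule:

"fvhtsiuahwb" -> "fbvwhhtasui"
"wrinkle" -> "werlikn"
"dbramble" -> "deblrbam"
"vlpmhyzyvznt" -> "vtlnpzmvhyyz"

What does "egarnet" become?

etgeanr

Each output is the input with this applied: take characters alternately from the front and the back (1st, last, 2nd, 2nd-last, ...).
Doing the same to "egarnet": "etgeanr".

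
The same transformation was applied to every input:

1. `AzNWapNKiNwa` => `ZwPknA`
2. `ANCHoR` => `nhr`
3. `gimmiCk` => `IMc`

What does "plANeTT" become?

Lnt

Each output is the input with this applied: flip the case of every letter, then keep every other character starting from the second (positions 2nd, 4th, 6th, ...).
"plANeTT" → "PLanEtt" → "Lnt".
(Check on "ANCHoR": → "anchOr" → "nhr" ✓)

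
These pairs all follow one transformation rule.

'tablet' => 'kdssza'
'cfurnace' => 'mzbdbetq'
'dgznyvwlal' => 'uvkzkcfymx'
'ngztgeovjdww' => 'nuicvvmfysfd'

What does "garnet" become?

mdsfzq

The transformation: swap the front and back halves of the string, then shift every letter 1 place backward in the alphabet (wrapping around).
"garnet" → "netgar" → "mdsfzq".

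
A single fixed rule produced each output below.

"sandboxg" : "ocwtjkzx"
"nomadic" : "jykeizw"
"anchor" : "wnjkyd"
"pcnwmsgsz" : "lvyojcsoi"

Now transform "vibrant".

Each output is the input with this applied: shift every letter 4 places backward in the alphabet (wrapping around), then take characters alternately from the front and the back (1st, last, 2nd, 2nd-last, ...).
"vibrant" → "rpejxwn".
(Check on "pcnwmsgsz": → "lyjsiocov" → "lvyojcsoi" ✓)

rpejxwn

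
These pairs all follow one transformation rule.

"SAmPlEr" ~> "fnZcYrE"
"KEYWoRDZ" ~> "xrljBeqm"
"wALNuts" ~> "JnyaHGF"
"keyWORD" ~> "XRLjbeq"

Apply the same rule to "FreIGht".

Each output is the input with this applied: shift every letter 13 places forward in the alphabet (wrapping around) — i.e. ROT13, then flip the case of every letter.
For "FreIGht" the result is "sERvtUG".
(Check on "keyWORD": → "xrlJBEQ" → "XRLjbeq" ✓)

sERvtUG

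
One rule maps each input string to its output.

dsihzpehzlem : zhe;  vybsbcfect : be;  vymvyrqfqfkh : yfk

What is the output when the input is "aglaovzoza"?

oo

Looking at the pairs, the operation is to delete the first 2 characters, then keep one character in every 3, starting at position 3 (positions 3rd, 6th, 9th, ...).
Applying both steps to "aglaovzoza": "laovzoza", then "oo".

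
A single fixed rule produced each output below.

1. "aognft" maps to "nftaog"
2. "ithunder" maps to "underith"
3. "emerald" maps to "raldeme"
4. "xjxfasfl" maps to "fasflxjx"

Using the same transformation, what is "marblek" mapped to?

Each output is the input with this applied: move the first 3 characters to the end (rotate left by 3).
So "marblek" becomes "blekmar".

blekmar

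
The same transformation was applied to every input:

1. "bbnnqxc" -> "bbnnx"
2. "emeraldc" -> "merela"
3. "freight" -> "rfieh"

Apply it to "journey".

The transformation: swap each adjacent pair of characters (1↔2, 3↔4, ...), then delete the last 2 characters.
On "journey": the first step gives "ojrueny", and the second then gives "ojrue".
(Check on "freight": → "rfiehgt" → "rfieh" ✓)

ojrue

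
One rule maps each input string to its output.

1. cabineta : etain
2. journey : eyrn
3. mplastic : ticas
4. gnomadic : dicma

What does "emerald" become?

In each case the input is transformed by: delete the first 3 characters, then move the first 2 characters to the end (rotate left by 2).
Doing the same to "emerald": "ldra".

ldra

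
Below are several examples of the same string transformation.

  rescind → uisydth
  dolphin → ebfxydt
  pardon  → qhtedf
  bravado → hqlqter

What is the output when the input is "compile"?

ecfybus

The transformation: move the first character to the end, then shift every letter 10 places backward in the alphabet (wrapping around).
Starting from "compile": after the first operation, "ompilec"; after the second, "ecfybus".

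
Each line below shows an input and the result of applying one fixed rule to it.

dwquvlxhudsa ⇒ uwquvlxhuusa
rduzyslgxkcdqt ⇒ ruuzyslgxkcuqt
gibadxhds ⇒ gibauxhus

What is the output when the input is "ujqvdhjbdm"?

ujqvuhjbum

The rule is to replace every "d" with "u".
So "ujqvdhjbdm" becomes "ujqvuhjbum".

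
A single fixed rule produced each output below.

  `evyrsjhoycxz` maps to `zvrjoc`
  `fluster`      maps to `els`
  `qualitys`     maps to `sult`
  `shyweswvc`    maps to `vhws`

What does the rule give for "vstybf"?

fsy

The pattern: keep every other character starting from the second (positions 2nd, 4th, 6th, ...), then move the last character to the front.
For "vstybf", step one produces "syf"; step two turns that into "fsy".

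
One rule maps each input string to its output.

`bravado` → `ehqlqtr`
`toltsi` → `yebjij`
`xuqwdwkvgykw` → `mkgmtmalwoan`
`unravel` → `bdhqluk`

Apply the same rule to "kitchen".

dyjsxua

Rule — shift every letter 10 places backward in the alphabet (wrapping around), then swap the first and last characters.
Starting from "kitchen": after the first operation, "ayjsxud"; after the second, "dyjsxua".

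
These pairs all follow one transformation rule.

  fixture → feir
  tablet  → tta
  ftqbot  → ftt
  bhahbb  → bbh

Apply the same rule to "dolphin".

The rule is to take characters alternately from the front and the back (1st, last, 2nd, 2nd-last, ...), then delete the last 3 characters.
For "dolphin", step one produces "dnoilhp"; step two turns that into "dnoi".

dnoi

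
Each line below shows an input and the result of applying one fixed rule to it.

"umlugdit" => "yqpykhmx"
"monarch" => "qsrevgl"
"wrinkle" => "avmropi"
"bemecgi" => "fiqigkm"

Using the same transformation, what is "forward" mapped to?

jsvaevh

In each case the input is transformed by: shift every letter 4 places forward in the alphabet (wrapping around).
"forward" → "jsvaevh".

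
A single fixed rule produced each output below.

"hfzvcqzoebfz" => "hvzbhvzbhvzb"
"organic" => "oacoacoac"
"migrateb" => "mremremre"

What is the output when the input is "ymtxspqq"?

yxqyxqyxq

Rule — keep one character in every 3, starting at position 1 (positions 1st, 4th, 7th, ...), then write the whole string 3 times in a row.
Applying both steps to "ymtxspqq": "yxq", then "yxqyxqyxq".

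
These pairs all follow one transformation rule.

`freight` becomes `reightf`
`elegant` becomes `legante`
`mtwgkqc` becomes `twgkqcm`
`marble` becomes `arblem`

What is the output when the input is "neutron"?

eutronn

The transformation: move the first character to the end.
On "neutron" that produces "eutronn".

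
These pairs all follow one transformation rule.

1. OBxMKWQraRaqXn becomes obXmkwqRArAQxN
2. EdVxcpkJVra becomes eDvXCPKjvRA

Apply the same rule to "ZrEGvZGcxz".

zRegVzgCXZ

Each output is the input with this applied: flip the case of every letter.
Applying that to "ZrEGvZGcxz" gives "zRegVzgCXZ".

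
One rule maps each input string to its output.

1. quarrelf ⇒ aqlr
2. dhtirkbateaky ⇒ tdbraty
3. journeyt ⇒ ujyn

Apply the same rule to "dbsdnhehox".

Looking at the pairs, the operation is to keep every other character starting from the first (positions 1st, 3rd, 5th, ...), then swap each adjacent pair of characters (1↔2, 3↔4, ...).
"dbsdnhehox" → "sdeno".

sdeno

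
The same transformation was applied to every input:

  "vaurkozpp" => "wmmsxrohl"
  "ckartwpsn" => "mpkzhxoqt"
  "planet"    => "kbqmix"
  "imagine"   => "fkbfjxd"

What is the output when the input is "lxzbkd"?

yhaiuw

Rule — shift every letter 3 places backward in the alphabet (wrapping around), then move the last 3 characters to the front (rotate right by 3).
On "lxzbkd": the first step gives "iuwyha", and the second then gives "yhaiuw".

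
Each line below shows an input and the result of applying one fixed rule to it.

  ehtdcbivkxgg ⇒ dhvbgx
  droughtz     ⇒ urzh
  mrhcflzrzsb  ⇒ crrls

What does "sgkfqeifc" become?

fgfe

Looking at the pairs, the operation is to keep every other character starting from the second (positions 2nd, 4th, 6th, ...), then swap each adjacent pair of characters (1↔2, 3↔4, ...).
"sgkfqeifc" → "gfef" → "fgfe".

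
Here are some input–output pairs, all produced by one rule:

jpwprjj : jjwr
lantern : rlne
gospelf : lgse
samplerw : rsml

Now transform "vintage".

gvna

What's happening: move the last 2 characters to the front (rotate right by 2), then keep every other character starting from the first (positions 1st, 3rd, 5th, ...).
For "vintage", step one produces "gevinta"; step two turns that into "gvna".
(Check on "lantern": → "rnlante" → "rlne" ✓)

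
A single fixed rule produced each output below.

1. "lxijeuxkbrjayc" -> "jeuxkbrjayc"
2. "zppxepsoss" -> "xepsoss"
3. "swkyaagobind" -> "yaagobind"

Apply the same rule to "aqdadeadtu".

adeadtu

The rule is to delete the first 3 characters.
Applying that to "aqdadeadtu" gives "adeadtu".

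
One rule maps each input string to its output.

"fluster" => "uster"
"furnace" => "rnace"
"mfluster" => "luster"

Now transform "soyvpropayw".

yvpropayw

In each case the input is transformed by: delete the first 2 characters.
"soyvpropayw" → "yvpropayw".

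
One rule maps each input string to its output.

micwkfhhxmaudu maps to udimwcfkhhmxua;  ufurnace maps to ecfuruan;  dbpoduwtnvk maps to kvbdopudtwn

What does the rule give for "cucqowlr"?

Rule — move the last 2 characters to the front (rotate right by 2), then swap each adjacent pair of characters (1↔2, 3↔4, ...).
On "cucqowlr": the first step gives "lrcucqow", and the second then gives "rlucqcwo".
(Check on "dbpoduwtnvk": → "vkdbpoduwtn" → "kvbdopudtwn" ✓)

rlucqcwo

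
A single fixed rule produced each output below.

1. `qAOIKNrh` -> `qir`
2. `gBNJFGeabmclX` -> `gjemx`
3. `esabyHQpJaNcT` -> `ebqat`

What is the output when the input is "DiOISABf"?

dib

Rule — keep one character in every 3, starting at position 1 (positions 1st, 4th, 7th, ...), then convert every letter to lowercase.
On "DiOISABf": the first step gives "DIB", and the second then gives "dib".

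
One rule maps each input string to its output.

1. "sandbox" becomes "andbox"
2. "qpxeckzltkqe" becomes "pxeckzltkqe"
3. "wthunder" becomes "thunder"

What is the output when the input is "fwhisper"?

Looking at the pairs, the operation is to delete the first character.
For "fwhisper" the result is "whisper".

whisper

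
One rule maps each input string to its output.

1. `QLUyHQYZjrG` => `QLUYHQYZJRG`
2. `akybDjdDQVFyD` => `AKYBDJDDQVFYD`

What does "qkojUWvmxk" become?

Rule — convert every letter to uppercase.
Applying that to "qkojUWvmxk" gives "QKOJUWVMXK".

QKOJUWVMXK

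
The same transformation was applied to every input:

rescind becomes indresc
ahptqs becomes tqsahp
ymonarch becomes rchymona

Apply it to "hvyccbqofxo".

fxohvyccbqo

What's happening: move the last 3 characters to the front (rotate right by 3).
Doing the same to "hvyccbqofxo": "fxohvyccbqo".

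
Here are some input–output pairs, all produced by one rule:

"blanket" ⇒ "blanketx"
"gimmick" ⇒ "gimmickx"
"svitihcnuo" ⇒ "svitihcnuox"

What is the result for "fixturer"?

fixturerx

Each output is the input with this applied: append "x".
"fixturer" → "fixturerx".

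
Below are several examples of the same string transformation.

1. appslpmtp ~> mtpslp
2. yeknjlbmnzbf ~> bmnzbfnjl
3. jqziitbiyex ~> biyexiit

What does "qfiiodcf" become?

cfiod

In each case the input is transformed by: delete the first 3 characters, then move the first 3 characters to the end (rotate left by 3).
On "qfiiodcf": the first step gives "iodcf", and the second then gives "cfiod".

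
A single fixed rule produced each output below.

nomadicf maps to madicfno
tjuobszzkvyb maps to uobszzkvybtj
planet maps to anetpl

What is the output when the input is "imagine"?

agineim

Each output is the input with this applied: move the first 2 characters to the end (rotate left by 2).
"imagine" → "agineim".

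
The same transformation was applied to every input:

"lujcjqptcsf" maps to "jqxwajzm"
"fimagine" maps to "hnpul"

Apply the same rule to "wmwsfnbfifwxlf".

zmuimpmdesm

The transformation: shift every letter 7 places forward in the alphabet (wrapping around), then delete the first 3 characters.
Starting from "wmwsfnbfifwxlf": after the first operation, "dtdzmuimpmdesm"; after the second, "zmuimpmdesm".
(Check on "lujcjqptcsf": → "sbqjqxwajzm" → "jqxwajzm" ✓)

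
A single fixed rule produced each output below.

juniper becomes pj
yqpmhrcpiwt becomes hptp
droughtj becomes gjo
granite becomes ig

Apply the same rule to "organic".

Rule — move the first 3 characters to the end (rotate left by 3), then keep one character in every 3, starting at position 2 (positions 2nd, 5th, 8th, ...).
For "organic", step one produces "anicorg"; step two turns that into "no".

no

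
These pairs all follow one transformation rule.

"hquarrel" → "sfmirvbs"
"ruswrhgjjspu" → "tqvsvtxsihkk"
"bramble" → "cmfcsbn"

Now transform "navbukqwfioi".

In each case the input is transformed by: shift every letter 1 place forward in the alphabet (wrapping around), then move the last 3 characters to the front (rotate right by 3).
For "navbukqwfioi", step one produces "obwcvlrxgjpj"; step two turns that into "jpjobwcvlrxg".

jpjobwcvlrxg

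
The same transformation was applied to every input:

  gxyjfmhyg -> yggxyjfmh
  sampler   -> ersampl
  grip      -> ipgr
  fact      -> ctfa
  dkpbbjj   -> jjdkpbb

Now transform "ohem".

emoh

Rule — move the last 2 characters to the front (rotate right by 2).
Doing the same to "ohem": "emoh".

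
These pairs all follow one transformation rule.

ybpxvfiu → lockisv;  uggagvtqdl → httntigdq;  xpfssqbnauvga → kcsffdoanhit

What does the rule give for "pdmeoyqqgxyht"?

cqzrblddtklu

The transformation: shift every letter 13 places forward in the alphabet (wrapping around) — i.e. ROT13, then delete the last character.
Applying both steps to "pdmeoyqqgxyht": "cqzrblddtklug", then "cqzrblddtklu".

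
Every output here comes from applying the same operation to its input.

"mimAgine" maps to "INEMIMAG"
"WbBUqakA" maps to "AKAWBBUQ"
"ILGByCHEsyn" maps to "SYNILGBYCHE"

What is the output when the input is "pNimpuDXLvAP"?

Each output is the input with this applied: move the last 3 characters to the front (rotate right by 3), then convert every letter to uppercase.
For "pNimpuDXLvAP", step one produces "vAPpNimpuDXL"; step two turns that into "VAPPNIMPUDXL".

VAPPNIMPUDXL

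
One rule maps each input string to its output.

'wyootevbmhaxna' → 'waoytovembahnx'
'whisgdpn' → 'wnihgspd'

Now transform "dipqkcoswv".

Looking at the pairs, the operation is to move the last character to the front, then swap each adjacent pair of characters (1↔2, 3↔4, ...).
So "dipqkcoswv" becomes "dvpikqocws".

dvpikqocws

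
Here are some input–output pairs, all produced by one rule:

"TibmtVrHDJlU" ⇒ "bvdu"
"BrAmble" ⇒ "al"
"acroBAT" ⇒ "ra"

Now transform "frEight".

eh

Looking at the pairs, the operation is to keep one character in every 3, starting at position 3 (positions 3rd, 6th, 9th, ...), then convert every letter to lowercase.
For "frEight", step one produces "Eh"; step two turns that into "eh".
(Check on "TibmtVrHDJlU": → "bVDU" → "bvdu" ✓)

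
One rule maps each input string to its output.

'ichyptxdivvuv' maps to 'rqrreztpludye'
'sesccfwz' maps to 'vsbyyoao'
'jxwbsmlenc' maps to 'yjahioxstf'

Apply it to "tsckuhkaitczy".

uvypewgdqgyop

Looking at the pairs, the operation is to shift every letter 4 places backward in the alphabet (wrapping around), then reverse the string.
Applying both steps to "tsckuhkaitczy": "poygqdgwepyvu", then "uvypewgdqgyop".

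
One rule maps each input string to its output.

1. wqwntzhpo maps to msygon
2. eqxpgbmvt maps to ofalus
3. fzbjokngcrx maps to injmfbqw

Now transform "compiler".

ohkdq

In each case the input is transformed by: delete the first 3 characters, then shift every letter 1 place backward in the alphabet (wrapping around).
Starting from "compiler": after the first operation, "piler"; after the second, "ohkdq".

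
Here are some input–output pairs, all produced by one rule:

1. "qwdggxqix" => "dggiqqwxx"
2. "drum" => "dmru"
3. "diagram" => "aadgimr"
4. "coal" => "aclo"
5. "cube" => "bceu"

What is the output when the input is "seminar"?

Rule — sort the characters into alphabetical order.
Applying that to "seminar" gives "aeimnrs".

aeimnrs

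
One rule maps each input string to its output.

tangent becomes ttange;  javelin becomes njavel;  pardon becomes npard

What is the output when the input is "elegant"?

Looking at the pairs, the operation is to move the last character to the front, then delete the last character.
For "elegant", step one produces "telegan"; step two turns that into "telega".

telega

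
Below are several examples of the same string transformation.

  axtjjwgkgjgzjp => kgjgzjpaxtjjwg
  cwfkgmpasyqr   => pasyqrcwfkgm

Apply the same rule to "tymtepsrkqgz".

srkqgztymtep

What's happening: swap the front and back halves of the string.
For "tymtepsrkqgz" the result is "srkqgztymtep".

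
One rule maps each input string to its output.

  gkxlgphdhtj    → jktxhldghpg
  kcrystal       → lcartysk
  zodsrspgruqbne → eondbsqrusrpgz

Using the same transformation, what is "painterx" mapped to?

xarientp

The transformation: take characters alternately from the front and the back (1st, last, 2nd, 2nd-last, ...), then move the first character to the end.
Applying that to "painterx" gives "xarientp".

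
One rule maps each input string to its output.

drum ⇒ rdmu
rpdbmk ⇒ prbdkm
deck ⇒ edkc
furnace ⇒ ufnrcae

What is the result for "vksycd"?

kvysdc

Rule — swap each adjacent pair of characters (1↔2, 3↔4, ...).
"vksycd" → "kvysdc".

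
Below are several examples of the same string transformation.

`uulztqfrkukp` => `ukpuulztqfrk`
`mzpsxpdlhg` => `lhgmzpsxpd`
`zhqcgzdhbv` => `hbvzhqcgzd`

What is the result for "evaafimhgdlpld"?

Rule — move the last 3 characters to the front (rotate right by 3).
Applying that to "evaafimhgdlpld" gives "pldevaafimhgdl".

pldevaafimhgdl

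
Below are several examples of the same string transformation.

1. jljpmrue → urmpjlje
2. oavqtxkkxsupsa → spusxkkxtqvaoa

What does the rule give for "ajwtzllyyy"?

yyllztwjay

Looking at the pairs, the operation is to reverse the string, then move the first character to the end.
On "ajwtzllyyy": the first step gives "yyyllztwja", and the second then gives "yyllztwjay".
(Check on "oavqtxkkxsupsa": → "aspusxkkxtqvao" → "spusxkkxtqvaoa" ✓)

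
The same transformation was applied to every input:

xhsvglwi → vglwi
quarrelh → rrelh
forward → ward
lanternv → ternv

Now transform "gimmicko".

micko

The rule is to delete the first 3 characters.
Doing the same to "gimmicko": "micko".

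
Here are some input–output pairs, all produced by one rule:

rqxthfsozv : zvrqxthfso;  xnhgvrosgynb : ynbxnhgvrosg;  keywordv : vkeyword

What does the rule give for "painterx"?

xpainter

What's happening: swap the front and back halves of the string, then move the first 3 characters to the end (rotate left by 3).
On "painterx" that produces "xpainter".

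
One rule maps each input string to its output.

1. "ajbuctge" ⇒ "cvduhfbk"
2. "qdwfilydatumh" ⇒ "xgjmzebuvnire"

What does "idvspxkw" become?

What's happening: shift every letter 1 place forward in the alphabet (wrapping around), then move the first 2 characters to the end (rotate left by 2).
Applying both steps to "idvspxkw": "jewtqylx", then "wtqylxje".

wtqylxje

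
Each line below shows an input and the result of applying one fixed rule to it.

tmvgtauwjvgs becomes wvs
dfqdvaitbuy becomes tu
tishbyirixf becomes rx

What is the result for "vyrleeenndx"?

nd

Looking at the pairs, the operation is to keep every other character starting from the second (positions 2nd, 4th, 6th, ...), then delete the first 3 characters.
Doing the same to "vyrleeenndx": "nd".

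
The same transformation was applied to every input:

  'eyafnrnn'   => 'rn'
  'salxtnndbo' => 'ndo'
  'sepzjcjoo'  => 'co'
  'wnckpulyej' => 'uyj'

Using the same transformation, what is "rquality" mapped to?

iy

Each output is the input with this applied: keep every other character starting from the second (positions 2nd, 4th, 6th, ...), then delete the first 2 characters.
Applying both steps to "rquality": "qaiy", then "iy".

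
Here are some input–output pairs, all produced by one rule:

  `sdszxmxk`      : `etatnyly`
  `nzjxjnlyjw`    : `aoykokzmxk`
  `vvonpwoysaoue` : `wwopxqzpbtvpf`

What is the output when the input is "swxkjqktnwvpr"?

xtlyrkulxoqws

Rule — swap each adjacent pair of characters (1↔2, 3↔4, ...), then shift every letter 1 place forward in the alphabet (wrapping around).
Working it through for "swxkjqktnwvpr": intermediate "wskxqjtkwnpvr", final "xtlyrkulxoqws".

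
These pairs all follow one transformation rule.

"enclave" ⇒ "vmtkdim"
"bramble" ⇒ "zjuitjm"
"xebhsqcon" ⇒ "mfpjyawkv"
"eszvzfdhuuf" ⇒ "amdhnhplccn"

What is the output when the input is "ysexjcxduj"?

agfmkrlfrc

In each case the input is transformed by: shift every letter 8 places forward in the alphabet (wrapping around), then swap each adjacent pair of characters (1↔2, 3↔4, ...).
Working it through for "ysexjcxduj": intermediate "gamfrkflcr", final "agfmkrlfrc".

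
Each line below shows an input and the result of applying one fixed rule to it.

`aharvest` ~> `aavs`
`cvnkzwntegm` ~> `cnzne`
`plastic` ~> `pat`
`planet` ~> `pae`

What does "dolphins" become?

dlhn

In each case the input is transformed by: delete the last character, then keep every other character starting from the first (positions 1st, 3rd, 5th, ...).
Applying both steps to "dolphins": "dolphin", then "dlhn".
(Check on "aharvest": → "aharves" → "aavs" ✓)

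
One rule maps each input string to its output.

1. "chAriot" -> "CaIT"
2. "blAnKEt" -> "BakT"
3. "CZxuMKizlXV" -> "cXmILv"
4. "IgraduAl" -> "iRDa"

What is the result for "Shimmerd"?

sIMR

Looking at the pairs, the operation is to keep every other character starting from the first (positions 1st, 3rd, 5th, ...), then flip the case of every letter.
Applying both steps to "Shimmerd": "Simr", then "sIMR".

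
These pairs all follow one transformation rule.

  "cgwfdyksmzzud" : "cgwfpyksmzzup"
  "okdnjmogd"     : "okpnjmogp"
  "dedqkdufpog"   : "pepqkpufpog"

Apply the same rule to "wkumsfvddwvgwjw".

wkumsfvppwvgwjw

In each case the input is transformed by: replace every "d" with "p".
"wkumsfvddwvgwjw" → "wkumsfvppwvgwjw".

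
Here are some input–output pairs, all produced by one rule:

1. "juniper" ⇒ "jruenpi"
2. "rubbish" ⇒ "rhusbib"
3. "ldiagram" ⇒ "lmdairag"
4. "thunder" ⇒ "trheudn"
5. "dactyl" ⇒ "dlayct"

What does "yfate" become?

yefta

Rule — take characters alternately from the front and the back (1st, last, 2nd, 2nd-last, ...).
For "yfate" the result is "yefta".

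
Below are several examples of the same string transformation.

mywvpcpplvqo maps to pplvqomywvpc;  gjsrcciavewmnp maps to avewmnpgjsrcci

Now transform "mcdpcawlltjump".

lltjumpmcdpcaw

The transformation: swap the front and back halves of the string.
Applying that to "mcdpcawlltjump" gives "lltjumpmcdpcaw".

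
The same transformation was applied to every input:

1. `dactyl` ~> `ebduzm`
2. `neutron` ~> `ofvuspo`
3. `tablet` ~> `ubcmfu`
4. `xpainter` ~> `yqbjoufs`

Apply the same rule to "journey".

kpvsofz

Each output is the input with this applied: shift every letter 1 place forward in the alphabet (wrapping around).
"journey" → "kpvsofz".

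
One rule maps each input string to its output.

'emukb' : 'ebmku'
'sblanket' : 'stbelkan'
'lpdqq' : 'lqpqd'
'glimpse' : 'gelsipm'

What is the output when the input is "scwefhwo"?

The pattern: take characters alternately from the front and the back (1st, last, 2nd, 2nd-last, ...).
Applying that to "scwefhwo" gives "socwwhef".

socwwhef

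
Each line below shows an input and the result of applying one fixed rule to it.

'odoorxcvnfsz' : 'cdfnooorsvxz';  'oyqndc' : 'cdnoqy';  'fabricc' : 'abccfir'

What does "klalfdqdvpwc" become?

What's happening: sort the characters into alphabetical order.
"klalfdqdvpwc" → "acddfkllpqvw".

acddfkllpqvw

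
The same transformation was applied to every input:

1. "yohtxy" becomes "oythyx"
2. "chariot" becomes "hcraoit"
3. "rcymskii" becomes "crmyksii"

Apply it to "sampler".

The pattern: swap each adjacent pair of characters (1↔2, 3↔4, ...).
"sampler" → "aspmelr".

aspmelr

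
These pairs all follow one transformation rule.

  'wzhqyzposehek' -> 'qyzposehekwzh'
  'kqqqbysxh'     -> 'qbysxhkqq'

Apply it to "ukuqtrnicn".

qtrnicnuku

The transformation: move the first 3 characters to the end (rotate left by 3).
Applying that to "ukuqtrnicn" gives "qtrnicnuku".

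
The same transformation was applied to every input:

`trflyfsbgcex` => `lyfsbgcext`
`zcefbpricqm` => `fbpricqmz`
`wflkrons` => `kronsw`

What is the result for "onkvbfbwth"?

vbfbwtho

The rule is to move the first character to the end, then delete the first 2 characters.
Working it through for "onkvbfbwth": intermediate "nkvbfbwtho", final "vbfbwtho".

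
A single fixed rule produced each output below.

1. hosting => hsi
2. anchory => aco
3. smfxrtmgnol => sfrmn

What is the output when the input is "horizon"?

hrz

Looking at the pairs, the operation is to delete the last 2 characters, then keep every other character starting from the first (positions 1st, 3rd, 5th, ...).
"horizon" → "hrz".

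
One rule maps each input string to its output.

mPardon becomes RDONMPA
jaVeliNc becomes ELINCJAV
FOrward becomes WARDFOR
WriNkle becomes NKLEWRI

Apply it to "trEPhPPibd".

PHPPIBDTRE

Looking at the pairs, the operation is to move the first 3 characters to the end (rotate left by 3), then convert every letter to uppercase.
For "trEPhPPibd", step one produces "PhPPibdtrE"; step two turns that into "PHPPIBDTRE".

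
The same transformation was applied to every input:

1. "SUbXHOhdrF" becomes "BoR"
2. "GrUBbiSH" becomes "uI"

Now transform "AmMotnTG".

mN

Rule — keep one character in every 3, starting at position 3 (positions 3rd, 6th, 9th, ...), then flip the case of every letter.
For "AmMotnTG" the result is "mN".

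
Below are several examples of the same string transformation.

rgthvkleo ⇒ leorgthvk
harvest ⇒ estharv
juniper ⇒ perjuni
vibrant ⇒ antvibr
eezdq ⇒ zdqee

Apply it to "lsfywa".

ywalsf

What's happening: move the last 3 characters to the front (rotate right by 3).
For "lsfywa" the result is "ywalsf".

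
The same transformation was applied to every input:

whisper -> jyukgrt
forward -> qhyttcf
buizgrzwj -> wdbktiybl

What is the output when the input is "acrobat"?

The transformation: swap each adjacent pair of characters (1↔2, 3↔4, ...), then shift every letter 2 places forward in the alphabet (wrapping around).
Applying both steps to "acrobat": "caorabt", then "ecqtcdv".

ecqtcdv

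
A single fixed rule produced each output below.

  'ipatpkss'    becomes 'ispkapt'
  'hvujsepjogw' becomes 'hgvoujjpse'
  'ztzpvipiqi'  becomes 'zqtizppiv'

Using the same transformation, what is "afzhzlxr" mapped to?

Each output is the input with this applied: delete the last character, then take characters alternately from the front and the back (1st, last, 2nd, 2nd-last, ...).
Working it through for "afzhzlxr": intermediate "afzhzlx", final "axflzzh".
(Check on "ztzpvipiqi": → "ztzpvipiq" → "zqtizppiv" ✓)

axflzzh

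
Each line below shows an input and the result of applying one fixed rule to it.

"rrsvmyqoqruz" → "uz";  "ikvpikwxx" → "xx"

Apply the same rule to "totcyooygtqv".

The pattern: keep only the last 2 characters.
"totcyooygtqv" → "qv".

qv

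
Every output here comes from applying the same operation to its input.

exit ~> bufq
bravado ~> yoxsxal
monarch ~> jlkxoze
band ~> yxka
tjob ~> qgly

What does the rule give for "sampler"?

Rule — shift every letter 3 places backward in the alphabet (wrapping around).
Applying that to "sampler" gives "pxjmibo".

pxjmibo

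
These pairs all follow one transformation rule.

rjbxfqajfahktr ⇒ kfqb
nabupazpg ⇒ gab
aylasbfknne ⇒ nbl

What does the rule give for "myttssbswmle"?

The pattern: keep one character in every 3, starting at position 3 (positions 3rd, 6th, 9th, ...), then reverse the string.
On "myttssbswmle": the first step gives "tswe", and the second then gives "ewst".
(Check on "rjbxfqajfahktr": → "bqfk" → "kfqb" ✓)

ewst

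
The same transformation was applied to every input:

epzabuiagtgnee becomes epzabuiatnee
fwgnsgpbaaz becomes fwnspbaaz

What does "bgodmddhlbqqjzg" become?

bodmddhlbqqjz

Rule — remove every "g".
"bgodmddhlbqqjzg" → "bodmddhlbqqjz".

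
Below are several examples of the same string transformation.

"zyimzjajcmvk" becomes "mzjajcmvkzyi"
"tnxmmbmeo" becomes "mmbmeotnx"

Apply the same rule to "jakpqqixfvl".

In each case the input is transformed by: move the first 3 characters to the end (rotate left by 3).
Doing the same to "jakpqqixfvl": "pqqixfvljak".

pqqixfvljak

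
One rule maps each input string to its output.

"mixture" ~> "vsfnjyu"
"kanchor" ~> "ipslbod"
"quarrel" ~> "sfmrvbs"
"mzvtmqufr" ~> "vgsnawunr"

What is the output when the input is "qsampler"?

mfsrtbnq

Looking at the pairs, the operation is to move the last 3 characters to the front (rotate right by 3), then shift every letter 1 place forward in the alphabet (wrapping around).
For "qsampler", step one produces "lerqsamp"; step two turns that into "mfsrtbnq".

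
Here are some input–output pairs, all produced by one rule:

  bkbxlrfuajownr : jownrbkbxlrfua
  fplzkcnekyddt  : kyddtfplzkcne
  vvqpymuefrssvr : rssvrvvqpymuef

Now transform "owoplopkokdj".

kokdjowoplop

What's happening: move the last 3 characters to the front (rotate right by 3), then move the last 2 characters to the front (rotate right by 2).
Applying both steps to "owoplopkokdj": "kdjowoplopko", then "kokdjowoplop".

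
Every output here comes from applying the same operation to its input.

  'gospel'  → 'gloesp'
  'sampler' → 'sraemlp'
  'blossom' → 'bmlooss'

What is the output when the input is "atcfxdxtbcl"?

altccbftxxd

The pattern: take characters alternately from the front and the back (1st, last, 2nd, 2nd-last, ...).
So "atcfxdxtbcl" becomes "altccbftxxd".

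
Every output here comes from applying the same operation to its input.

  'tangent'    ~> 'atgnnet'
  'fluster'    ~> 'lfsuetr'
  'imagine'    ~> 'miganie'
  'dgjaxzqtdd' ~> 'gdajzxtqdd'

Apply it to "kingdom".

The rule is to swap each adjacent pair of characters (1↔2, 3↔4, ...).
Applying that to "kingdom" gives "ikgnodm".

ikgnodm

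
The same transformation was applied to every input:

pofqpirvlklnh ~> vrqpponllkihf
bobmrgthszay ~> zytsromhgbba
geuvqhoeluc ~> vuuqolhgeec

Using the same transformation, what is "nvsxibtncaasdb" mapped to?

xvtssnnidcbbaa

The transformation: sort the characters into reverse alphabetical order.
Doing the same to "nvsxibtncaasdb": "xvtssnnidcbbaa".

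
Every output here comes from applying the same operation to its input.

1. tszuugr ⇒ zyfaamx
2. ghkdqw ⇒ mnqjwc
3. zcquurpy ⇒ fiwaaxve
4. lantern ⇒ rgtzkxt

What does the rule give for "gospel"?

muyvkr

The pattern: shift every letter 6 places forward in the alphabet (wrapping around).
On "gospel" that produces "muyvkr".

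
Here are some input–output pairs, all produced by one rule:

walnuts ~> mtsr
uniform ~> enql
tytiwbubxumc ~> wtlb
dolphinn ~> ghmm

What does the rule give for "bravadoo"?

zcnn

Each output is the input with this applied: shift every letter 1 place backward in the alphabet (wrapping around), then keep only the last 4 characters.
Working it through for "bravadoo": intermediate "aqzuzcnn", final "zcnn".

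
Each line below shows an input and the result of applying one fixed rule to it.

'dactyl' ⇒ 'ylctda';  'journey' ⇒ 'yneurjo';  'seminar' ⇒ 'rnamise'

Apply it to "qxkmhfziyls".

In each case the input is transformed by: swap each adjacent pair of characters (1↔2, 3↔4, ...), then reverse the string.
"qxkmhfziyls" → "sylzihfkmqx".

sylzihfkmqx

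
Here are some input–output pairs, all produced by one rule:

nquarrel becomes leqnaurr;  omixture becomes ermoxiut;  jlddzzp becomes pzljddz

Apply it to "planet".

Rule — move the last 2 characters to the front (rotate right by 2), then swap each adjacent pair of characters (1↔2, 3↔4, ...).
"planet" → "telpna".
(Check on "omixture": → "reomixtu" → "ermoxiut" ✓)

telpna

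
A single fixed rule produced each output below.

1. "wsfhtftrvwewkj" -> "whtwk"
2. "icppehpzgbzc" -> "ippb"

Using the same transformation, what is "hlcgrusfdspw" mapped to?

hgss

The rule is to keep one character in every 3, starting at position 1 (positions 1st, 4th, 7th, ...).
Doing the same to "hlcgrusfdspw": "hgss".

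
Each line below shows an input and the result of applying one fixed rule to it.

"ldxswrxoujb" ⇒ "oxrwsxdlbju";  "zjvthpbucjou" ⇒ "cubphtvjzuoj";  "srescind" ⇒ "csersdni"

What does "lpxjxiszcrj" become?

The transformation: move the last 3 characters to the front (rotate right by 3), then reverse the string.
For "lpxjxiszcrj", step one produces "crjlpxjxisz"; step two turns that into "zsixjxpljrc".

zsixjxpljrc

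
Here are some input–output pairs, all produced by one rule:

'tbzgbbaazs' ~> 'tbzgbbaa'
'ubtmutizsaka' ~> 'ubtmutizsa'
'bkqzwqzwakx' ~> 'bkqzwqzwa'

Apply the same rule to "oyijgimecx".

oyijgime

In each case the input is transformed by: delete the last 2 characters.
So "oyijgimecx" becomes "oyijgime".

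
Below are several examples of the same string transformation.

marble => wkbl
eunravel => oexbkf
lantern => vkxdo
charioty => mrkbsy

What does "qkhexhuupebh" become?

aurohreezo

The rule is to shift every letter 10 places forward in the alphabet (wrapping around), then delete the last 2 characters.
For "qkhexhuupebh" the result is "aurohreezo".
(Check on "charioty": → "mrkbsydi" → "mrkbsy" ✓)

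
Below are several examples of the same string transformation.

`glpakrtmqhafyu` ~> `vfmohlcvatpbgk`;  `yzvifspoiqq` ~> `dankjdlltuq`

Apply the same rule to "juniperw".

dkzmrepi

In each case the input is transformed by: move the first 3 characters to the end (rotate left by 3), then shift every letter 5 places backward in the alphabet (wrapping around).
Starting from "juniperw": after the first operation, "iperwjun"; after the second, "dkzmrepi".
(Check on "glpakrtmqhafyu": → "akrtmqhafyuglp" → "vfmohlcvatpbgk" ✓)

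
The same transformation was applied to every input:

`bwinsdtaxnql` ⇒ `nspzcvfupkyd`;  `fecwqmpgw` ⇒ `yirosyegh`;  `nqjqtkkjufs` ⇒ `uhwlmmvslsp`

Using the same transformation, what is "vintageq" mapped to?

Each output is the input with this applied: shift every letter 2 places forward in the alphabet (wrapping around), then reverse the string.
Starting from "vintageq": after the first operation, "xkpvcigs"; after the second, "sgicvpkx".
(Check on "nqjqtkkjufs": → "pslsvmmlwhu" → "uhwlmmvslsp" ✓)

sgicvpkx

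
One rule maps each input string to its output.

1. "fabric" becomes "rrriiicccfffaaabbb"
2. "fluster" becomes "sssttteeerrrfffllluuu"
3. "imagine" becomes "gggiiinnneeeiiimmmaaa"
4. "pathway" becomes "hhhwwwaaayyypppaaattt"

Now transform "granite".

nnniiittteeegggrrraaa

Rule — move the first 3 characters to the end (rotate left by 3), then repeat every character 3 times.
For "granite", step one produces "nitegra"; step two turns that into "nnniiittteeegggrrraaa".
(Check on "pathway": → "hwaypat" → "hhhwwwaaayyypppaaattt" ✓)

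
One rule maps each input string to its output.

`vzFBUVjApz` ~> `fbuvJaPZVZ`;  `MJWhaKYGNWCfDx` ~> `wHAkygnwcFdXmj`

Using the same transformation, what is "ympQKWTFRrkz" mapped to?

PqkwtfrRKZYM

In each case the input is transformed by: move the first 2 characters to the end (rotate left by 2), then flip the case of every letter.
Starting from "ympQKWTFRrkz": after the first operation, "pQKWTFRrkzym"; after the second, "PqkwtfrRKZYM".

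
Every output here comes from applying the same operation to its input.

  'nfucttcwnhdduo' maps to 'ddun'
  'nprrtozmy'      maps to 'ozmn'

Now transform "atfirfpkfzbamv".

bama

What's happening: swap the first and last characters, then keep only the last 4 characters.
Applying both steps to "atfirfpkfzbamv": "vtfirfpkfzbama", then "bama".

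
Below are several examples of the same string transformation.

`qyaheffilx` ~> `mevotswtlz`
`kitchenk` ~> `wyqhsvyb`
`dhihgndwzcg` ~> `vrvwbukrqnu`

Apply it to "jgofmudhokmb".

Looking at the pairs, the operation is to swap each adjacent pair of characters (1↔2, 3↔4, ...), then shift every letter 12 places backward in the alphabet (wrapping around).
So "jgofmudhokmb" becomes "uxtciavrycpa".

uxtciavrycpa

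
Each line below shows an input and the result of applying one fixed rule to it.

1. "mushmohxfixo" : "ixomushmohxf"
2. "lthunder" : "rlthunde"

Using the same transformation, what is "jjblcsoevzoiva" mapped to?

oivajjblcsoevz

Looking at the pairs, the operation is to move the first 3 characters to the end (rotate left by 3), then swap the front and back halves of the string.
For "jjblcsoevzoiva", step one produces "lcsoevzoivajjb"; step two turns that into "oivajjblcsoevz".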